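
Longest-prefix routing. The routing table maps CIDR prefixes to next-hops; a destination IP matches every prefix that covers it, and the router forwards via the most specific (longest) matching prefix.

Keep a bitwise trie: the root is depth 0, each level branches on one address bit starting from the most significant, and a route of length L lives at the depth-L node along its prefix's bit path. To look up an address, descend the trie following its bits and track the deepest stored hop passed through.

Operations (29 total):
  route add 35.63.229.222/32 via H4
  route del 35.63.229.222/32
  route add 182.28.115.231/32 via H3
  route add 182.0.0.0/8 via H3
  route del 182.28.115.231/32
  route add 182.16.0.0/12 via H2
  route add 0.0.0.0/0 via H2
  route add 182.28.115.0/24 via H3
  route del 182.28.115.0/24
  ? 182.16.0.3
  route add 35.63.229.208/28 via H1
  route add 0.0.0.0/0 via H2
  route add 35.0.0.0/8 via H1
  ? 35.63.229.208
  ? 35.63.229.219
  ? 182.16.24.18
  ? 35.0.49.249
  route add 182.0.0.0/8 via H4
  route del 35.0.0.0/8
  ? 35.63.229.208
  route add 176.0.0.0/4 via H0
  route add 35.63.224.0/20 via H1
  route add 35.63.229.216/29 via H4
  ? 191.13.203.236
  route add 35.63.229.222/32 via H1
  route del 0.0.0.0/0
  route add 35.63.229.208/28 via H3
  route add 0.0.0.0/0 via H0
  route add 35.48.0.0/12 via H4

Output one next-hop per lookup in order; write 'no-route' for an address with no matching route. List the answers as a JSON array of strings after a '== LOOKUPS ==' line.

Trace:
  add 35.63.229.222/32 -> H4 at depth 32
  del 35.63.229.222/32 (clear depth 32)
  add 182.28.115.231/32 -> H3 at depth 32
  add 182.0.0.0/8 -> H3 at depth 8
  del 182.28.115.231/32 (clear depth 32)
  add 182.16.0.0/12 -> H2 at depth 12
  add 0.0.0.0/0 -> H2 at depth 0
  add 182.28.115.0/24 -> H3 at depth 24
  del 182.28.115.0/24 (clear depth 24)
  lookup 182.16.0.3: bits 101101100001 walk d0:H2→d1:-→d2:-→d3:-→d4:-→d5:-→d6:-→d7:-→d8:H3→d9:-→d10:-→d11:-→d12:H2 -> H2
  add 35.63.229.208/28 -> H1 at depth 28
  add 0.0.0.0/0 -> H2 at depth 0
  add 35.0.0.0/8 -> H1 at depth 8
  lookup 35.63.229.208: bits 0010001100111111111001011101 walk d0:H2→d1:-→d2:-→d3:-→d4:-→d5:-→d6:-→d7:-→d8:H1→d9:-→d10:-→d11:-→d12:-→d13:-→d14:-→d15:-→d16:-→d17:-→d18:-→d19:-→d20:-→d21:-→d22:-→d23:-→d24:-→d25:-→d26:-→d27:-→d28:H1 -> H1
  lookup 35.63.229.219: bits 00100011001111111110010111011 walk d0:H2→d1:-→d2:-→d3:-→d4:-→d5:-→d6:-→d7:-→d8:H1→d9:-→d10:-→d11:-→d12:-→d13:-→d14:-→d15:-→d16:-→d17:-→d18:-→d19:-→d20:-→d21:-→d22:-→d23:-→d24:-→d25:-→d26:-→d27:-→d28:H1→d29:- -> H1
  lookup 182.16.24.18: bits 101101100001 walk d0:H2→d1:-→d2:-→d3:-→d4:-→d5:-→d6:-→d7:-→d8:H3→d9:-→d10:-→d11:-→d12:H2 -> H2
  lookup 35.0.49.249: bits 0010001100 walk d0:H2→d1:-→d2:-→d3:-→d4:-→d5:-→d6:-→d7:-→d8:H1→d9:-→d10:- -> H1
  add 182.0.0.0/8 -> H4 at depth 8
  del 35.0.0.0/8 (clear depth 8)
  lookup 35.63.229.208: bits 0010001100111111111001011101 walk d0:H2→d1:-→d2:-→d3:-→d4:-→d5:-→d6:-→d7:-→d8:-→d9:-→d10:-→d11:-→d12:-→d13:-→d14:-→d15:-→d16:-→d17:-→d18:-→d19:-→d20:-→d21:-→d22:-→d23:-→d24:-→d25:-→d26:-→d27:-→d28:H1 -> H1
  add 176.0.0.0/4 -> H0 at depth 4
  add 35.63.224.0/20 -> H1 at depth 20
  add 35.63.229.216/29 -> H4 at depth 29
  lookup 191.13.203.236: bits 1011 walk d0:H2→d1:-→d2:-→d3:-→d4:H0 -> H0
  add 35.63.229.222/32 -> H1 at depth 32
  del 0.0.0.0/0 (clear depth 0)
  add 35.63.229.208/28 -> H3 at depth 28
  add 0.0.0.0/0 -> H0 at depth 0
  add 35.48.0.0/12 -> H4 at depth 12

== LOOKUPS ==
["H2","H1","H1","H2","H1","H1","H0"]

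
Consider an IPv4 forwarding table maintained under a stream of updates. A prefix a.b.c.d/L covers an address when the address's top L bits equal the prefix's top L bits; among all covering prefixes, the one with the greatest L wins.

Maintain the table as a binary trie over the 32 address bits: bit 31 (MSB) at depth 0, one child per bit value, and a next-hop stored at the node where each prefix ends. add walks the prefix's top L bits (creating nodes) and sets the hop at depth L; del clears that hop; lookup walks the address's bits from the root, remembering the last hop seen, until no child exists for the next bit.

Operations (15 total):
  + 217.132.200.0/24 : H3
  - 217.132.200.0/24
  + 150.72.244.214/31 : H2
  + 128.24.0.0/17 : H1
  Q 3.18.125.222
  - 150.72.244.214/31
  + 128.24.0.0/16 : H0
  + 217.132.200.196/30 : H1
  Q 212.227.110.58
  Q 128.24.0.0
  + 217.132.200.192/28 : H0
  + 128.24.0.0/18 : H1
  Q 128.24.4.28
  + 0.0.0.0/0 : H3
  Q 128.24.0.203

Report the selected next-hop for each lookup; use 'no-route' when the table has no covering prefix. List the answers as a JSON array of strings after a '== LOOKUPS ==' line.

Process each operation:
  + 217.132.200.0/24 (H3) depth=24
  del 217.132.200.0/24 (clear depth 24)
  + 150.72.244.214/31 (H2) depth=31
  + 128.24.0.0/17 (H1) depth=17
  lookup 3.18.125.222: bits ε walk d0:- -> no-route
  del 150.72.244.214/31 (clear depth 31)
  + 128.24.0.0/16 (H0) depth=16
  + 217.132.200.196/30 (H1) depth=30
  lookup 212.227.110.58: bits 1101 walk d0:-→d1:-→d2:-→d3:-→d4:- -> no-route
  lookup 128.24.0.0: bits 10000000000110000 walk d0:-→d1:-→d2:-→d3:-→d4:-→d5:-→d6:-→d7:-→d8:-→d9:-→d10:-→d11:-→d12:-→d13:-→d14:-→d15:-→d16:H0→d17:H1 -> H1
  + 217.132.200.192/28 (H0) depth=28
  + 128.24.0.0/18 (H1) depth=18
  lookup 128.24.4.28: bits 100000000001100000 walk d0:-→d1:-→d2:-→d3:-→d4:-→d5:-→d6:-→d7:-→d8:-→d9:-→d10:-→d11:-→d12:-→d13:-→d14:-→d15:-→d16:H0→d17:H1→d18:H1 -> H1
  + 0.0.0.0/0 (H3) depth=0
  lookup 128.24.0.203: bits 100000000001100000 walk d0:H3→d1:-→d2:-→d3:-→d4:-→d5:-→d6:-→d7:-→d8:-→d9:-→d10:-→d11:-→d12:-→d13:-→d14:-→d15:-→d16:H0→d17:H1→d18:H1 -> H1

== LOOKUPS ==
["no-route","no-route","H1","H1","H1"]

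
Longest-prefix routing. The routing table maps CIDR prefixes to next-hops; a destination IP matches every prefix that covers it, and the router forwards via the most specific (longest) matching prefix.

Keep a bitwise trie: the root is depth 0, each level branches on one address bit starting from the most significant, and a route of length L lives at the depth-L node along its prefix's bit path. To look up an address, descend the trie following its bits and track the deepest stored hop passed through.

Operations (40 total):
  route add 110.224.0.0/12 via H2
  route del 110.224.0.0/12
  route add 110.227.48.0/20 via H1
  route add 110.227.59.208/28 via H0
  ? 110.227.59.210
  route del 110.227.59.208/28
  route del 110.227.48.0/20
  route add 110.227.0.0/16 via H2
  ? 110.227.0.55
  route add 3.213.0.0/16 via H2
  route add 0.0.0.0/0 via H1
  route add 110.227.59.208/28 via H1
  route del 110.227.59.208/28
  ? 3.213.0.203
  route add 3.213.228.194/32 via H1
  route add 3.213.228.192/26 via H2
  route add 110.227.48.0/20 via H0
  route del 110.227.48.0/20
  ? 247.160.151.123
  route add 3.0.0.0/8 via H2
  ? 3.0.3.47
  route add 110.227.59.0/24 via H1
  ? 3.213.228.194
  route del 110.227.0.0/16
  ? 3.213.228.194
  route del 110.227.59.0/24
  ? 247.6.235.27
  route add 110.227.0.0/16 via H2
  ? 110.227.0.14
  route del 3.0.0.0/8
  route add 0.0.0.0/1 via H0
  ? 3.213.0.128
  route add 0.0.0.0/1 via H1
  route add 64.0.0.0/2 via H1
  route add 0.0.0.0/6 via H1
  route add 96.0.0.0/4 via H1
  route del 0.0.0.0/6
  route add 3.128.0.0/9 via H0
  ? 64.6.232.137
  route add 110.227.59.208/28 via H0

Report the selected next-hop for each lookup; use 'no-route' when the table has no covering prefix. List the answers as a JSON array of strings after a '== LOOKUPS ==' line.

Trace:
  add 110.224.0.0/12 -> H2 at depth 12
  - 110.224.0.0/12 clear@12
  add 110.227.48.0/20 -> H1 at depth 20
  add 110.227.59.208/28 -> H0 at depth 28
  ? 110.227.59.210  path d0:-→d1:-→d2:-→d3:-→d4:-→d5:-→d6:-→d7:-→d8:-→d9:-→d10:-→d11:-→d12:-→d13:-→d14:-→d15:-→d16:-→d17:-→d18:-→d19:-→d20:H1→d21:-→d22:-→d23:-→d24:-→d25:-→d26:-→d27:-→d28:H0  best=H0
  - 110.227.59.208/28 clear@28
  - 110.227.48.0/20 clear@20
  add 110.227.0.0/16 -> H2 at depth 16
  ? 110.227.0.55  path d0:-→d1:-→d2:-→d3:-→d4:-→d5:-→d6:-→d7:-→d8:-→d9:-→d10:-→d11:-→d12:-→d13:-→d14:-→d15:-→d16:H2→d17:-→d18:-  best=H2
  add 3.213.0.0/16 -> H2 at depth 16
  add 0.0.0.0/0 -> H1 at depth 0
  add 110.227.59.208/28 -> H1 at depth 28
  - 110.227.59.208/28 clear@28
  ? 3.213.0.203  path d0:H1→d1:-→d2:-→d3:-→d4:-→d5:-→d6:-→d7:-→d8:-→d9:-→d10:-→d11:-→d12:-→d13:-→d14:-→d15:-→d16:H2  best=H2
  add 3.213.228.194/32 -> H1 at depth 32
  add 3.213.228.192/26 -> H2 at depth 26
  add 110.227.48.0/20 -> H0 at depth 20
  - 110.227.48.0/20 clear@20
  ? 247.160.151.123  path d0:H1  best=H1
  add 3.0.0.0/8 -> H2 at depth 8
  ? 3.0.3.47  path d0:H1→d1:-→d2:-→d3:-→d4:-→d5:-→d6:-→d7:-→d8:H2  best=H2
  add 110.227.59.0/24 -> H1 at depth 24
  ? 3.213.228.194  path d0:H1→d1:-→d2:-→d3:-→d4:-→d5:-→d6:-→d7:-→d8:H2→d9:-→d10:-→d11:-→d12:-→d13:-→d14:-→d15:-→d16:H2→d17:-→d18:-→d19:-→d20:-→d21:-→d22:-→d23:-→d24:-→d25:-→d26:H2→d27:-→d28:-→d29:-→d30:-→d31:-→d32:H1  best=H1
  - 110.227.0.0/16 clear@16
  ? 3.213.228.194  path d0:H1→d1:-→d2:-→d3:-→d4:-→d5:-→d6:-→d7:-→d8:H2→d9:-→d10:-→d11:-→d12:-→d13:-→d14:-→d15:-→d16:H2→d17:-→d18:-→d19:-→d20:-→d21:-→d22:-→d23:-→d24:-→d25:-→d26:H2→d27:-→d28:-→d29:-→d30:-→d31:-→d32:H1  best=H1
  - 110.227.59.0/24 clear@24
  ? 247.6.235.27  path d0:H1  best=H1
  add 110.227.0.0/16 -> H2 at depth 16
  ? 110.227.0.14  path d0:H1→d1:-→d2:-→d3:-→d4:-→d5:-→d6:-→d7:-→d8:-→d9:-→d10:-→d11:-→d12:-→d13:-→d14:-→d15:-→d16:H2→d17:-→d18:-  best=H2
  - 3.0.0.0/8 clear@8
  add 0.0.0.0/1 -> H0 at depth 1
  ? 3.213.0.128  path d0:H1→d1:H0→d2:-→d3:-→d4:-→d5:-→d6:-→d7:-→d8:-→d9:-→d10:-→d11:-→d12:-→d13:-→d14:-→d15:-→d16:H2  best=H2
  add 0.0.0.0/1 -> H1 at depth 1
  add 64.0.0.0/2 -> H1 at depth 2
  add 0.0.0.0/6 -> H1 at depth 6
  add 96.0.0.0/4 -> H1 at depth 4
  - 0.0.0.0/6 clear@6
  add 3.128.0.0/9 -> H0 at depth 9
  ? 64.6.232.137  path d0:H1→d1:H1→d2:H1  best=H1
  add 110.227.59.208/28 -> H0 at depth 28

== LOOKUPS ==
["H0","H2","H2","H1","H2","H1","H1","H1","H2","H2","H1"]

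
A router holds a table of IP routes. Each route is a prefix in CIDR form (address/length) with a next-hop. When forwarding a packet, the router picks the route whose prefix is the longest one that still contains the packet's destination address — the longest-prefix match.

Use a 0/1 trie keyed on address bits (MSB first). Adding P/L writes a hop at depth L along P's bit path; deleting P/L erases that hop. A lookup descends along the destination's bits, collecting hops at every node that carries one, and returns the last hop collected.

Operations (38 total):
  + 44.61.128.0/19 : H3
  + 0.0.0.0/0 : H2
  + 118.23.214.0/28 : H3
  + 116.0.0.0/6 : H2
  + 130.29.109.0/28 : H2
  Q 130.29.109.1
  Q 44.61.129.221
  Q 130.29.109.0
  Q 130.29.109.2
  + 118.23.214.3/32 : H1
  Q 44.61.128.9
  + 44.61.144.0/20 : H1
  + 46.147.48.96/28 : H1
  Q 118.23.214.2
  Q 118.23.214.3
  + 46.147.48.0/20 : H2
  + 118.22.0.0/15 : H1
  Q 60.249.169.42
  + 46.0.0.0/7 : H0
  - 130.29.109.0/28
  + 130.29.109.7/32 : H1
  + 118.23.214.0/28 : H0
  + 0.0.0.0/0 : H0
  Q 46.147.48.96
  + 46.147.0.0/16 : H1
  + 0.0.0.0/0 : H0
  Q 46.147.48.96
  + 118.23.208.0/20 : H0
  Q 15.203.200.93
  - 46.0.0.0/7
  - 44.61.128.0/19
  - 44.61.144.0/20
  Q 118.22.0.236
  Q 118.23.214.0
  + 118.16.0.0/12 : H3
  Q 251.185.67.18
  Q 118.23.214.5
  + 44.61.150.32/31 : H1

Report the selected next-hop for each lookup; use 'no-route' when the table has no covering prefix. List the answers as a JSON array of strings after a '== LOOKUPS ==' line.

Process each operation:
  + 44.61.128.0/19 (H3) depth=19
  + 0.0.0.0/0 (H2) depth=0
  + 118.23.214.0/28 (H3) depth=28
  + 116.0.0.0/6 (H2) depth=6
  + 130.29.109.0/28 (H2) depth=28
  lookup 130.29.109.1: bits 1000001000011101011011010000 walk d0:H2→d1:-→d2:-→d3:-→d4:-→d5:-→d6:-→d7:-→d8:-→d9:-→d10:-→d11:-→d12:-→d13:-→d14:-→d15:-→d16:-→d17:-→d18:-→d19:-→d20:-→d21:-→d22:-→d23:-→d24:-→d25:-→d26:-→d27:-→d28:H2 -> H2
  lookup 44.61.129.221: bits 0010110000111101100 walk d0:H2→d1:-→d2:-→d3:-→d4:-→d5:-→d6:-→d7:-→d8:-→d9:-→d10:-→d11:-→d12:-→d13:-→d14:-→d15:-→d16:-→d17:-→d18:-→d19:H3 -> H3
  lookup 130.29.109.0: bits 1000001000011101011011010000 walk d0:H2→d1:-→d2:-→d3:-→d4:-→d5:-→d6:-→d7:-→d8:-→d9:-→d10:-→d11:-→d12:-→d13:-→d14:-→d15:-→d16:-→d17:-→d18:-→d19:-→d20:-→d21:-→d22:-→d23:-→d24:-→d25:-→d26:-→d27:-→d28:H2 -> H2
  lookup 130.29.109.2: bits 1000001000011101011011010000 walk d0:H2→d1:-→d2:-→d3:-→d4:-→d5:-→d6:-→d7:-→d8:-→d9:-→d10:-→d11:-→d12:-→d13:-→d14:-→d15:-→d16:-→d17:-→d18:-→d19:-→d20:-→d21:-→d22:-→d23:-→d24:-→d25:-→d26:-→d27:-→d28:H2 -> H2
  + 118.23.214.3/32 (H1) depth=32
  lookup 44.61.128.9: bits 0010110000111101100 walk d0:H2→d1:-→d2:-→d3:-→d4:-→d5:-→d6:-→d7:-→d8:-→d9:-→d10:-→d11:-→d12:-→d13:-→d14:-→d15:-→d16:-→d17:-→d18:-→d19:H3 -> H3
  + 44.61.144.0/20 (H1) depth=20
  + 46.147.48.96/28 (H1) depth=28
  lookup 118.23.214.2: bits 0111011000010111110101100000001 walk d0:H2→d1:-→d2:-→d3:-→d4:-→d5:-→d6:H2→d7:-→d8:-→d9:-→d10:-→d11:-→d12:-→d13:-→d14:-→d15:-→d16:-→d17:-→d18:-→d19:-→d20:-→d21:-→d22:-→d23:-→d24:-→d25:-→d26:-→d27:-→d28:H3→d29:-→d30:-→d31:- -> H3
  lookup 118.23.214.3: bits 01110110000101111101011000000011 walk d0:H2→d1:-→d2:-→d3:-→d4:-→d5:-→d6:H2→d7:-→d8:-→d9:-→d10:-→d11:-→d12:-→d13:-→d14:-→d15:-→d16:-→d17:-→d18:-→d19:-→d20:-→d21:-→d22:-→d23:-→d24:-→d25:-→d26:-→d27:-→d28:H3→d29:-→d30:-→d31:-→d32:H1 -> H1
  + 46.147.48.0/20 (H2) depth=20
  + 118.22.0.0/15 (H1) depth=15
  lookup 60.249.169.42: bits 001 walk d0:H2→d1:-→d2:-→d3:- -> H2
  + 46.0.0.0/7 (H0) depth=7
  - 130.29.109.0/28 clear@28
  + 130.29.109.7/32 (H1) depth=32
  + 118.23.214.0/28 (H0) depth=28
  + 0.0.0.0/0 (H0) depth=0
  lookup 46.147.48.96: bits 0010111010010011001100000110 walk d0:H0→d1:-→d2:-→d3:-→d4:-→d5:-→d6:-→d7:H0→d8:-→d9:-→d10:-→d11:-→d12:-→d13:-→d14:-→d15:-→d16:-→d17:-→d18:-→d19:-→d20:H2→d21:-→d22:-→d23:-→d24:-→d25:-→d26:-→d27:-→d28:H1 -> H1
  + 46.147.0.0/16 (H1) depth=16
  + 0.0.0.0/0 (H0) depth=0
  lookup 46.147.48.96: bits 0010111010010011001100000110 walk d0:H0→d1:-→d2:-→d3:-→d4:-→d5:-→d6:-→d7:H0→d8:-→d9:-→d10:-→d11:-→d12:-→d13:-→d14:-→d15:-→d16:H1→d17:-→d18:-→d19:-→d20:H2→d21:-→d22:-→d23:-→d24:-→d25:-→d26:-→d27:-→d28:H1 -> H1
  + 118.23.208.0/20 (H0) depth=20
  lookup 15.203.200.93: bits 00 walk d0:H0→d1:-→d2:- -> H0
  - 46.0.0.0/7 clear@7
  - 44.61.128.0/19 clear@19
  - 44.61.144.0/20 clear@20
  lookup 118.22.0.236: bits 011101100001011 walk d0:H0→d1:-→d2:-→d3:-→d4:-→d5:-→d6:H2→d7:-→d8:-→d9:-→d10:-→d11:-→d12:-→d13:-→d14:-→d15:H1 -> H1
  lookup 118.23.214.0: bits 011101100001011111010110000000 walk d0:H0→d1:-→d2:-→d3:-→d4:-→d5:-→d6:H2→d7:-→d8:-→d9:-→d10:-→d11:-→d12:-→d13:-→d14:-→d15:H1→d16:-→d17:-→d18:-→d19:-→d20:H0→d21:-→d22:-→d23:-→d24:-→d25:-→d26:-→d27:-→d28:H0→d29:-→d30:- -> H0
  + 118.16.0.0/12 (H3) depth=12
  lookup 251.185.67.18: bits 1 walk d0:H0→d1:- -> H0
  lookup 118.23.214.5: bits 01110110000101111101011000000 walk d0:H0→d1:-→d2:-→d3:-→d4:-→d5:-→d6:H2→d7:-→d8:-→d9:-→d10:-→d11:-→d12:H3→d13:-→d14:-→d15:H1→d16:-→d17:-→d18:-→d19:-→d20:H0→d21:-→d22:-→d23:-→d24:-→d25:-→d26:-→d27:-→d28:H0→d29:- -> H0
  + 44.61.150.32/31 (H1) depth=31

== LOOKUPS ==
["H2","H3","H2","H2","H3","H3","H1","H2","H1","H1","H0","H1","H0","H0","H0"]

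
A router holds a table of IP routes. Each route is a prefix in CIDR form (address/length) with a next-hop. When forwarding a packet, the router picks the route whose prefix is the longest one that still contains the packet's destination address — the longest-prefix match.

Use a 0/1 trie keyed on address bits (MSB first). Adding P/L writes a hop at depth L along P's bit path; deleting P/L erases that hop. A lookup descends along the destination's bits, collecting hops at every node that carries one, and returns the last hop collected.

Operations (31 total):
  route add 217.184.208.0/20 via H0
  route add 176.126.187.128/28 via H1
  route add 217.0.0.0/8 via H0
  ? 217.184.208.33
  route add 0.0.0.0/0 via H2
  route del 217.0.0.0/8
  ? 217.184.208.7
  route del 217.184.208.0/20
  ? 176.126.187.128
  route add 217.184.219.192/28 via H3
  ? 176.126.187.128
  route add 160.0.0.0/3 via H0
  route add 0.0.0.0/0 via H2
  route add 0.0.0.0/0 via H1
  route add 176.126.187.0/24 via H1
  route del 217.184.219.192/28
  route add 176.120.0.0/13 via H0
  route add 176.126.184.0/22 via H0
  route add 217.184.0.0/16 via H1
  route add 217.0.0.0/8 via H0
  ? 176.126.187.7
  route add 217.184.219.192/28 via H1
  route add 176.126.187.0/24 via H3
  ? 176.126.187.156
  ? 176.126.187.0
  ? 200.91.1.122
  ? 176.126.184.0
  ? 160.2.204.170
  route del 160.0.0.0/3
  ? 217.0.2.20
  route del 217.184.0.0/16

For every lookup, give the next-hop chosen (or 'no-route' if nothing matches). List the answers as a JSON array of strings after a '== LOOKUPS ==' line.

Apply in order:
  add 217.184.208.0/20 -> H0 at depth 20
  add 176.126.187.128/28 -> H1 at depth 28
  add 217.0.0.0/8 -> H0 at depth 8
  Q 217.184.208.33: descend 11011001101110001101 ; hops seen [H0,H0] ; pick H0
  add 0.0.0.0/0 -> H2 at depth 0
  - 217.0.0.0/8 clear@8
  Q 217.184.208.7: descend 11011001101110001101 ; hops seen [H2,H0] ; pick H0
  - 217.184.208.0/20 clear@20
  Q 176.126.187.128: descend 1011000001111110101110111000 ; hops seen [H2,H1] ; pick H1
  add 217.184.219.192/28 -> H3 at depth 28
  Q 176.126.187.128: descend 1011000001111110101110111000 ; hops seen [H2,H1] ; pick H1
  add 160.0.0.0/3 -> H0 at depth 3
  add 0.0.0.0/0 -> H2 at depth 0
  add 0.0.0.0/0 -> H1 at depth 0
  add 176.126.187.0/24 -> H1 at depth 24
  - 217.184.219.192/28 clear@28
  add 176.120.0.0/13 -> H0 at depth 13
  add 176.126.184.0/22 -> H0 at depth 22
  add 217.184.0.0/16 -> H1 at depth 16
  add 217.0.0.0/8 -> H0 at depth 8
  Q 176.126.187.7: descend 101100000111111010111011 ; hops seen [H1,H0,H0,H0,H1] ; pick H1
  add 217.184.219.192/28 -> H1 at depth 28
  add 176.126.187.0/24 -> H3 at depth 24
  Q 176.126.187.156: descend 101100000111111010111011100 ; hops seen [H1,H0,H0,H0,H3] ; pick H3
  Q 176.126.187.0: descend 101100000111111010111011 ; hops seen [H1,H0,H0,H0,H3] ; pick H3
  Q 200.91.1.122: descend 110 ; hops seen [H1] ; pick H1
  Q 176.126.184.0: descend 1011000001111110101110 ; hops seen [H1,H0,H0,H0] ; pick H0
  Q 160.2.204.170: descend 101 ; hops seen [H1,H0] ; pick H0
  - 160.0.0.0/3 clear@3
  Q 217.0.2.20: descend 11011001 ; hops seen [H1,H0] ; pick H0
  - 217.184.0.0/16 clear@16

== LOOKUPS ==
["H0","H0","H1","H1","H1","H3","H3","H1","H0","H0","H0"]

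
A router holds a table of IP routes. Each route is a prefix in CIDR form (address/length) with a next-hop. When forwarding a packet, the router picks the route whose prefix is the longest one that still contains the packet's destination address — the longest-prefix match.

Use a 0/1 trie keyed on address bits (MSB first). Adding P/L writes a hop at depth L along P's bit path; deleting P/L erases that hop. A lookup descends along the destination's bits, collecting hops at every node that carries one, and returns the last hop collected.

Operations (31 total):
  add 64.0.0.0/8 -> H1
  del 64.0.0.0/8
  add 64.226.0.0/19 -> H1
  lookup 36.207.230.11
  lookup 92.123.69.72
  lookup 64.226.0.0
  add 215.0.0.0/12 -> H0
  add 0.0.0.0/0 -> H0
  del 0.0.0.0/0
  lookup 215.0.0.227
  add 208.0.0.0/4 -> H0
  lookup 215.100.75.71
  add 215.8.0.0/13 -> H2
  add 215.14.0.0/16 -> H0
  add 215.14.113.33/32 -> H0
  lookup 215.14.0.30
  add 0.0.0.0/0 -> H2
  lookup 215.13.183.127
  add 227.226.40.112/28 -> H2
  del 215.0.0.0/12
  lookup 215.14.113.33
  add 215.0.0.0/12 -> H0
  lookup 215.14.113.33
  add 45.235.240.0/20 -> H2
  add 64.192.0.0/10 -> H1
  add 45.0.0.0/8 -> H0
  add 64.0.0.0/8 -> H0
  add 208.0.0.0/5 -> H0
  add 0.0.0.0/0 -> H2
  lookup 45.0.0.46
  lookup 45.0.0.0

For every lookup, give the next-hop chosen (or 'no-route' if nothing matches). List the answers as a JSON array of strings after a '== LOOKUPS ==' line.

Trace:
  add 64.0.0.0/8 -> H1 at depth 8
  del 64.0.0.0/8 (clear depth 8)
  add 64.226.0.0/19 -> H1 at depth 19
  Q 36.207.230.11: descend 0 ; hops seen [∅] ; pick no-route
  Q 92.123.69.72: descend 010 ; hops seen [∅] ; pick no-route
  Q 64.226.0.0: descend 0100000011100010000 ; hops seen [H1] ; pick H1
  add 215.0.0.0/12 -> H0 at depth 12
  add 0.0.0.0/0 -> H0 at depth 0
  del 0.0.0.0/0 (clear depth 0)
  Q 215.0.0.227: descend 110101110000 ; hops seen [H0] ; pick H0
  add 208.0.0.0/4 -> H0 at depth 4
  Q 215.100.75.71: descend 110101110 ; hops seen [H0] ; pick H0
  add 215.8.0.0/13 -> H2 at depth 13
  add 215.14.0.0/16 -> H0 at depth 16
  add 215.14.113.33/32 -> H0 at depth 32
  Q 215.14.0.30: descend 11010111000011100 ; hops seen [H0,H0,H2,H0] ; pick H0
  add 0.0.0.0/0 -> H2 at depth 0
  Q 215.13.183.127: descend 11010111000011 ; hops seen [H2,H0,H0,H2] ; pick H2
  add 227.226.40.112/28 -> H2 at depth 28
  del 215.0.0.0/12 (clear depth 12)
  Q 215.14.113.33: descend 11010111000011100111000100100001 ; hops seen [H2,H0,H2,H0,H0] ; pick H0
  add 215.0.0.0/12 -> H0 at depth 12
  Q 215.14.113.33: descend 11010111000011100111000100100001 ; hops seen [H2,H0,H0,H2,H0,H0] ; pick H0
  add 45.235.240.0/20 -> H2 at depth 20
  add 64.192.0.0/10 -> H1 at depth 10
  add 45.0.0.0/8 -> H0 at depth 8
  add 64.0.0.0/8 -> H0 at depth 8
  add 208.0.0.0/5 -> H0 at depth 5
  add 0.0.0.0/0 -> H2 at depth 0
  Q 45.0.0.46: descend 00101101 ; hops seen [H2,H0] ; pick H0
  Q 45.0.0.0: descend 00101101 ; hops seen [H2,H0] ; pick H0

== LOOKUPS ==
["no-route","no-route","H1","H0","H0","H0","H2","H0","H0","H0","H0"]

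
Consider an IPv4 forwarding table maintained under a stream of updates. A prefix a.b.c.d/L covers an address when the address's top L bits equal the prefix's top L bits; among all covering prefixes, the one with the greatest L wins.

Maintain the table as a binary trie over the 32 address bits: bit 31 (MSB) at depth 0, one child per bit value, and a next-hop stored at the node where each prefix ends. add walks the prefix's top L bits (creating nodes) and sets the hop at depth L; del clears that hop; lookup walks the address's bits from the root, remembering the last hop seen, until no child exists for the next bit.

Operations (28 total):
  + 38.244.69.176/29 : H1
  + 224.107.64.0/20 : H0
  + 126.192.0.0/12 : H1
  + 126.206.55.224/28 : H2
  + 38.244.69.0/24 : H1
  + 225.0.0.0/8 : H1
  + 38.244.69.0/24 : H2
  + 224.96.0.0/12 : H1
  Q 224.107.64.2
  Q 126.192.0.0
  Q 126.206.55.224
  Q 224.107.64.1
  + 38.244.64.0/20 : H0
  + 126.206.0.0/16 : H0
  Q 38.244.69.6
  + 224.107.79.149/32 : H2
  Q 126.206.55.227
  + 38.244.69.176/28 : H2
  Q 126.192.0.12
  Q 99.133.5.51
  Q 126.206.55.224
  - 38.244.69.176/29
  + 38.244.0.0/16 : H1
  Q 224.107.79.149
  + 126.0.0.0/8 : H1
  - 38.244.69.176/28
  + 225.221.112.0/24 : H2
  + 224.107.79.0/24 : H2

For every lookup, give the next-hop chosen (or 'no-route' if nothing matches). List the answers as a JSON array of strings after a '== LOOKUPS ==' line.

Trace:
  + 38.244.69.176/29 (H1) depth=29
  + 224.107.64.0/20 (H0) depth=20
  + 126.192.0.0/12 (H1) depth=12
  + 126.206.55.224/28 (H2) depth=28
  + 38.244.69.0/24 (H1) depth=24
  + 225.0.0.0/8 (H1) depth=8
  + 38.244.69.0/24 (H2) depth=24
  + 224.96.0.0/12 (H1) depth=12
  ? 224.107.64.2  path d0:-→d1:-→d2:-→d3:-→d4:-→d5:-→d6:-→d7:-→d8:-→d9:-→d10:-→d11:-→d12:H1→d13:-→d14:-→d15:-→d16:-→d17:-→d18:-→d19:-→d20:H0  best=H0
  ? 126.192.0.0  path d0:-→d1:-→d2:-→d3:-→d4:-→d5:-→d6:-→d7:-→d8:-→d9:-→d10:-→d11:-→d12:H1  best=H1
  ? 126.206.55.224  path d0:-→d1:-→d2:-→d3:-→d4:-→d5:-→d6:-→d7:-→d8:-→d9:-→d10:-→d11:-→d12:H1→d13:-→d14:-→d15:-→d16:-→d17:-→d18:-→d19:-→d20:-→d21:-→d22:-→d23:-→d24:-→d25:-→d26:-→d27:-→d28:H2  best=H2
  ? 224.107.64.1  path d0:-→d1:-→d2:-→d3:-→d4:-→d5:-→d6:-→d7:-→d8:-→d9:-→d10:-→d11:-→d12:H1→d13:-→d14:-→d15:-→d16:-→d17:-→d18:-→d19:-→d20:H0  best=H0
  + 38.244.64.0/20 (H0) depth=20
  + 126.206.0.0/16 (H0) depth=16
  ? 38.244.69.6  path d0:-→d1:-→d2:-→d3:-→d4:-→d5:-→d6:-→d7:-→d8:-→d9:-→d10:-→d11:-→d12:-→d13:-→d14:-→d15:-→d16:-→d17:-→d18:-→d19:-→d20:H0→d21:-→d22:-→d23:-→d24:H2  best=H2
  + 224.107.79.149/32 (H2) depth=32
  ? 126.206.55.227  path d0:-→d1:-→d2:-→d3:-→d4:-→d5:-→d6:-→d7:-→d8:-→d9:-→d10:-→d11:-→d12:H1→d13:-→d14:-→d15:-→d16:H0→d17:-→d18:-→d19:-→d20:-→d21:-→d22:-→d23:-→d24:-→d25:-→d26:-→d27:-→d28:H2  best=H2
  + 38.244.69.176/28 (H2) depth=28
  ? 126.192.0.12  path d0:-→d1:-→d2:-→d3:-→d4:-→d5:-→d6:-→d7:-→d8:-→d9:-→d10:-→d11:-→d12:H1  best=H1
  ? 99.133.5.51  path d0:-→d1:-→d2:-→d3:-  best=no-route
  ? 126.206.55.224  path d0:-→d1:-→d2:-→d3:-→d4:-→d5:-→d6:-→d7:-→d8:-→d9:-→d10:-→d11:-→d12:H1→d13:-→d14:-→d15:-→d16:H0→d17:-→d18:-→d19:-→d20:-→d21:-→d22:-→d23:-→d24:-→d25:-→d26:-→d27:-→d28:H2  best=H2
  del 38.244.69.176/29 (clear depth 29)
  + 38.244.0.0/16 (H1) depth=16
  ? 224.107.79.149  path d0:-→d1:-→d2:-→d3:-→d4:-→d5:-→d6:-→d7:-→d8:-→d9:-→d10:-→d11:-→d12:H1→d13:-→d14:-→d15:-→d16:-→d17:-→d18:-→d19:-→d20:H0→d21:-→d22:-→d23:-→d24:-→d25:-→d26:-→d27:-→d28:-→d29:-→d30:-→d31:-→d32:H2  best=H2
  + 126.0.0.0/8 (H1) depth=8
  del 38.244.69.176/28 (clear depth 28)
  + 225.221.112.0/24 (H2) depth=24
  + 224.107.79.0/24 (H2) depth=24

== LOOKUPS ==
["H0","H1","H2","H0","H2","H2","H1","no-route","H2","H2"]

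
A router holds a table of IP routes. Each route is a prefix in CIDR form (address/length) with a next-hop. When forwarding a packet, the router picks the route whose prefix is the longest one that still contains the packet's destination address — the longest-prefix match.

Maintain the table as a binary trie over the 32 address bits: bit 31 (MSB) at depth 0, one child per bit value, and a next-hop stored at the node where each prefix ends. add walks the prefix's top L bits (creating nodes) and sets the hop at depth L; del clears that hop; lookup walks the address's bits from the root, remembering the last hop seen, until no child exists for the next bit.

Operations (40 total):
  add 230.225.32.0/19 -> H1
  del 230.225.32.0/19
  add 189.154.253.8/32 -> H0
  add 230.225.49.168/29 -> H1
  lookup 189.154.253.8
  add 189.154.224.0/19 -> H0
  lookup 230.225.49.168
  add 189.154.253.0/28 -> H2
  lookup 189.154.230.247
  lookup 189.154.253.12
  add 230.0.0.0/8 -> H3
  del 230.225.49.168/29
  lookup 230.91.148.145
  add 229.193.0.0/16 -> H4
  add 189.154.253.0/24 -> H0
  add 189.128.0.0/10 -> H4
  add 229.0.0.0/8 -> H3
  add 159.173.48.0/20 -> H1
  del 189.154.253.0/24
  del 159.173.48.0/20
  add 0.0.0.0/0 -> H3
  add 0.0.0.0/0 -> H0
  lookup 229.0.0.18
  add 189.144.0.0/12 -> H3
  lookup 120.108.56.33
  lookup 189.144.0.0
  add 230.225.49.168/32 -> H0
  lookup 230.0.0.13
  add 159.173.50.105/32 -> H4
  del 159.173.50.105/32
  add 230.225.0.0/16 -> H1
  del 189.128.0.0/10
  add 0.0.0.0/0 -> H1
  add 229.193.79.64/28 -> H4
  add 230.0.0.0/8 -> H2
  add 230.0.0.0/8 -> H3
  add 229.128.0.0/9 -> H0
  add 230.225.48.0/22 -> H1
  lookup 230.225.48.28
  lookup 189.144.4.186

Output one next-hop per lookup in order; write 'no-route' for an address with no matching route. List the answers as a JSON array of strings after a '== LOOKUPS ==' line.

Process each operation:
  add 230.225.32.0/19 -> H1 at depth 19
  - 230.225.32.0/19 clear@19
  add 189.154.253.8/32 -> H0 at depth 32
  add 230.225.49.168/29 -> H1 at depth 29
  ? 189.154.253.8  path d0:-→d1:-→d2:-→d3:-→d4:-→d5:-→d6:-→d7:-→d8:-→d9:-→d10:-→d11:-→d12:-→d13:-→d14:-→d15:-→d16:-→d17:-→d18:-→d19:-→d20:-→d21:-→d22:-→d23:-→d24:-→d25:-→d26:-→d27:-→d28:-→d29:-→d30:-→d31:-→d32:H0  best=H0
  add 189.154.224.0/19 -> H0 at depth 19
  ? 230.225.49.168  path d0:-→d1:-→d2:-→d3:-→d4:-→d5:-→d6:-→d7:-→d8:-→d9:-→d10:-→d11:-→d12:-→d13:-→d14:-→d15:-→d16:-→d17:-→d18:-→d19:-→d20:-→d21:-→d22:-→d23:-→d24:-→d25:-→d26:-→d27:-→d28:-→d29:H1  best=H1
  add 189.154.253.0/28 -> H2 at depth 28
  ? 189.154.230.247  path d0:-→d1:-→d2:-→d3:-→d4:-→d5:-→d6:-→d7:-→d8:-→d9:-→d10:-→d11:-→d12:-→d13:-→d14:-→d15:-→d16:-→d17:-→d18:-→d19:H0  best=H0
  ? 189.154.253.12  path d0:-→d1:-→d2:-→d3:-→d4:-→d5:-→d6:-→d7:-→d8:-→d9:-→d10:-→d11:-→d12:-→d13:-→d14:-→d15:-→d16:-→d17:-→d18:-→d19:H0→d20:-→d21:-→d22:-→d23:-→d24:-→d25:-→d26:-→d27:-→d28:H2→d29:-  best=H2
  add 230.0.0.0/8 -> H3 at depth 8
  - 230.225.49.168/29 clear@29
  ? 230.91.148.145  path d0:-→d1:-→d2:-→d3:-→d4:-→d5:-→d6:-→d7:-→d8:H3  best=H3
  add 229.193.0.0/16 -> H4 at depth 16
  add 189.154.253.0/24 -> H0 at depth 24
  add 189.128.0.0/10 -> H4 at depth 10
  add 229.0.0.0/8 -> H3 at depth 8
  add 159.173.48.0/20 -> H1 at depth 20
  - 189.154.253.0/24 clear@24
  - 159.173.48.0/20 clear@20
  add 0.0.0.0/0 -> H3 at depth 0
  add 0.0.0.0/0 -> H0 at depth 0
  ? 229.0.0.18  path d0:H0→d1:-→d2:-→d3:-→d4:-→d5:-→d6:-→d7:-→d8:H3  best=H3
  add 189.144.0.0/12 -> H3 at depth 12
  ? 120.108.56.33  path d0:H0  best=H0
  ? 189.144.0.0  path d0:H0→d1:-→d2:-→d3:-→d4:-→d5:-→d6:-→d7:-→d8:-→d9:-→d10:H4→d11:-→d12:H3  best=H3
  add 230.225.49.168/32 -> H0 at depth 32
  ? 230.0.0.13  path d0:H0→d1:-→d2:-→d3:-→d4:-→d5:-→d6:-→d7:-→d8:H3  best=H3
  add 159.173.50.105/32 -> H4 at depth 32
  - 159.173.50.105/32 clear@32
  add 230.225.0.0/16 -> H1 at depth 16
  - 189.128.0.0/10 clear@10
  add 0.0.0.0/0 -> H1 at depth 0
  add 229.193.79.64/28 -> H4 at depth 28
  add 230.0.0.0/8 -> H2 at depth 8
  add 230.0.0.0/8 -> H3 at depth 8
  add 229.128.0.0/9 -> H0 at depth 9
  add 230.225.48.0/22 -> H1 at depth 22
  ? 230.225.48.28  path d0:H1→d1:-→d2:-→d3:-→d4:-→d5:-→d6:-→d7:-→d8:H3→d9:-→d10:-→d11:-→d12:-→d13:-→d14:-→d15:-→d16:H1→d17:-→d18:-→d19:-→d20:-→d21:-→d22:H1→d23:-  best=H1
  ? 189.144.4.186  path d0:H1→d1:-→d2:-→d3:-→d4:-→d5:-→d6:-→d7:-→d8:-→d9:-→d10:-→d11:-→d12:H3  best=H3

== LOOKUPS ==
["H0","H1","H0","H2","H3","H3","H0","H3","H3","H1","H3"]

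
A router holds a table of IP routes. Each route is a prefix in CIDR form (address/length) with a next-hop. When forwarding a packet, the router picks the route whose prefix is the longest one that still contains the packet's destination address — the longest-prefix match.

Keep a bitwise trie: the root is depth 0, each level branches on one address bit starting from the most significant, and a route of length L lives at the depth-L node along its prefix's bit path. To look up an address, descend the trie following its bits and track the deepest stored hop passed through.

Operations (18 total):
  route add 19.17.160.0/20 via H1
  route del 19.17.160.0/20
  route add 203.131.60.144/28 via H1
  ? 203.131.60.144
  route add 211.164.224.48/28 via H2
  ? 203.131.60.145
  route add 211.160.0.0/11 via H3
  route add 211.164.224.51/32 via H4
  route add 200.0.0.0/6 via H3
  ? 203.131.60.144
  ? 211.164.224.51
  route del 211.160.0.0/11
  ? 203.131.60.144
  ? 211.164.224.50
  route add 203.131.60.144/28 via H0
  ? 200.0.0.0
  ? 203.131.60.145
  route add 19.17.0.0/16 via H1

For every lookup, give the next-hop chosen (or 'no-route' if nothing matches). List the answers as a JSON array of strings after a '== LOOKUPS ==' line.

Process each operation:
  + 19.17.160.0/20 (H1) depth=20
  - 19.17.160.0/20 clear@20
  + 203.131.60.144/28 (H1) depth=28
  lookup 203.131.60.144: bits 1100101110000011001111001001 walk d0:-→d1:-→d2:-→d3:-→d4:-→d5:-→d6:-→d7:-→d8:-→d9:-→d10:-→d11:-→d12:-→d13:-→d14:-→d15:-→d16:-→d17:-→d18:-→d19:-→d20:-→d21:-→d22:-→d23:-→d24:-→d25:-→d26:-→d27:-→d28:H1 -> H1
  + 211.164.224.48/28 (H2) depth=28
  lookup 203.131.60.145: bits 1100101110000011001111001001 walk d0:-→d1:-→d2:-→d3:-→d4:-→d5:-→d6:-→d7:-→d8:-→d9:-→d10:-→d11:-→d12:-→d13:-→d14:-→d15:-→d16:-→d17:-→d18:-→d19:-→d20:-→d21:-→d22:-→d23:-→d24:-→d25:-→d26:-→d27:-→d28:H1 -> H1
  + 211.160.0.0/11 (H3) depth=11
  + 211.164.224.51/32 (H4) depth=32
  + 200.0.0.0/6 (H3) depth=6
  lookup 203.131.60.144: bits 1100101110000011001111001001 walk d0:-→d1:-→d2:-→d3:-→d4:-→d5:-→d6:H3→d7:-→d8:-→d9:-→d10:-→d11:-→d12:-→d13:-→d14:-→d15:-→d16:-→d17:-→d18:-→d19:-→d20:-→d21:-→d22:-→d23:-→d24:-→d25:-→d26:-→d27:-→d28:H1 -> H1
  lookup 211.164.224.51: bits 11010011101001001110000000110011 walk d0:-→d1:-→d2:-→d3:-→d4:-→d5:-→d6:-→d7:-→d8:-→d9:-→d10:-→d11:H3→d12:-→d13:-→d14:-→d15:-→d16:-→d17:-→d18:-→d19:-→d20:-→d21:-→d22:-→d23:-→d24:-→d25:-→d26:-→d27:-→d28:H2→d29:-→d30:-→d31:-→d32:H4 -> H4
  - 211.160.0.0/11 clear@11
  lookup 203.131.60.144: bits 1100101110000011001111001001 walk d0:-→d1:-→d2:-→d3:-→d4:-→d5:-→d6:H3→d7:-→d8:-→d9:-→d10:-→d11:-→d12:-→d13:-→d14:-→d15:-→d16:-→d17:-→d18:-→d19:-→d20:-→d21:-→d22:-→d23:-→d24:-→d25:-→d26:-→d27:-→d28:H1 -> H1
  lookup 211.164.224.50: bits 1101001110100100111000000011001 walk d0:-→d1:-→d2:-→d3:-→d4:-→d5:-→d6:-→d7:-→d8:-→d9:-→d10:-→d11:-→d12:-→d13:-→d14:-→d15:-→d16:-→d17:-→d18:-→d19:-→d20:-→d21:-→d22:-→d23:-→d24:-→d25:-→d26:-→d27:-→d28:H2→d29:-→d30:-→d31:- -> H2
  + 203.131.60.144/28 (H0) depth=28
  lookup 200.0.0.0: bits 110010 walk d0:-→d1:-→d2:-→d3:-→d4:-→d5:-→d6:H3 -> H3
  lookup 203.131.60.145: bits 1100101110000011001111001001 walk d0:-→d1:-→d2:-→d3:-→d4:-→d5:-→d6:H3→d7:-→d8:-→d9:-→d10:-→d11:-→d12:-→d13:-→d14:-→d15:-→d16:-→d17:-→d18:-→d19:-→d20:-→d21:-→d22:-→d23:-→d24:-→d25:-→d26:-→d27:-→d28:H0 -> H0
  + 19.17.0.0/16 (H1) depth=16

== LOOKUPS ==
["H1","H1","H1","H4","H1","H2","H3","H0"]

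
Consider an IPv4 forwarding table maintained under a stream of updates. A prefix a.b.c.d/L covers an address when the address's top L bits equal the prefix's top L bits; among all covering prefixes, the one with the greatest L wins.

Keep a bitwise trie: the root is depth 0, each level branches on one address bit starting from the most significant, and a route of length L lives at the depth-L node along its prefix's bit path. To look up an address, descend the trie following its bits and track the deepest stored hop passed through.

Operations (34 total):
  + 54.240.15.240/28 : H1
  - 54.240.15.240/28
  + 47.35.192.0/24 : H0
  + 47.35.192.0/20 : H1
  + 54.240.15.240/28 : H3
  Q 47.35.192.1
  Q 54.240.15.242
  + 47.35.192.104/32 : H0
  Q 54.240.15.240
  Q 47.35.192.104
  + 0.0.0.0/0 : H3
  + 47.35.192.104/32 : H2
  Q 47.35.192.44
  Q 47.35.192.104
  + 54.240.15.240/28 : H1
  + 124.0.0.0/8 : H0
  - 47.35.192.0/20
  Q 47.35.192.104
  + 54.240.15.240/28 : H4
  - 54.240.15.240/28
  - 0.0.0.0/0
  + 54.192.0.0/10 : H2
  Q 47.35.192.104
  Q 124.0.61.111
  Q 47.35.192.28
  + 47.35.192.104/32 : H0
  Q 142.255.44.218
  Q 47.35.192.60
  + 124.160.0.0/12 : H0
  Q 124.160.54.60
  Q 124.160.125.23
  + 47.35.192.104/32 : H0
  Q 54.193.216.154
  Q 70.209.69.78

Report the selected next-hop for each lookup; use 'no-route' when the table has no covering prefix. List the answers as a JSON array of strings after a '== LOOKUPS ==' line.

Trace:
  add 54.240.15.240/28 -> H1 at depth 28
  del 54.240.15.240/28 (clear depth 28)
  add 47.35.192.0/24 -> H0 at depth 24
  add 47.35.192.0/20 -> H1 at depth 20
  add 54.240.15.240/28 -> H3 at depth 28
  lookup 47.35.192.1: bits 001011110010001111000000 walk d0:-→d1:-→d2:-→d3:-→d4:-→d5:-→d6:-→d7:-→d8:-→d9:-→d10:-→d11:-→d12:-→d13:-→d14:-→d15:-→d16:-→d17:-→d18:-→d19:-→d20:H1→d21:-→d22:-→d23:-→d24:H0 -> H0
  lookup 54.240.15.242: bits 0011011011110000000011111111 walk d0:-→d1:-→d2:-→d3:-→d4:-→d5:-→d6:-→d7:-→d8:-→d9:-→d10:-→d11:-→d12:-→d13:-→d14:-→d15:-→d16:-→d17:-→d18:-→d19:-→d20:-→d21:-→d22:-→d23:-→d24:-→d25:-→d26:-→d27:-→d28:H3 -> H3
  add 47.35.192.104/32 -> H0 at depth 32
  lookup 54.240.15.240: bits 0011011011110000000011111111 walk d0:-→d1:-→d2:-→d3:-→d4:-→d5:-→d6:-→d7:-→d8:-→d9:-→d10:-→d11:-→d12:-→d13:-→d14:-→d15:-→d16:-→d17:-→d18:-→d19:-→d20:-→d21:-→d22:-→d23:-→d24:-→d25:-→d26:-→d27:-→d28:H3 -> H3
  lookup 47.35.192.104: bits 00101111001000111100000001101000 walk d0:-→d1:-→d2:-→d3:-→d4:-→d5:-→d6:-→d7:-→d8:-→d9:-→d10:-→d11:-→d12:-→d13:-→d14:-→d15:-→d16:-→d17:-→d18:-→d19:-→d20:H1→d21:-→d22:-→d23:-→d24:H0→d25:-→d26:-→d27:-→d28:-→d29:-→d30:-→d31:-→d32:H0 -> H0
  add 0.0.0.0/0 -> H3 at depth 0
  add 47.35.192.104/32 -> H2 at depth 32
  lookup 47.35.192.44: bits 0010111100100011110000000 walk d0:H3→d1:-→d2:-→d3:-→d4:-→d5:-→d6:-→d7:-→d8:-→d9:-→d10:-→d11:-→d12:-→d13:-→d14:-→d15:-→d16:-→d17:-→d18:-→d19:-→d20:H1→d21:-→d22:-→d23:-→d24:H0→d25:- -> H0
  lookup 47.35.192.104: bits 00101111001000111100000001101000 walk d0:H3→d1:-→d2:-→d3:-→d4:-→d5:-→d6:-→d7:-→d8:-→d9:-→d10:-→d11:-→d12:-→d13:-→d14:-→d15:-→d16:-→d17:-→d18:-→d19:-→d20:H1→d21:-→d22:-→d23:-→d24:H0→d25:-→d26:-→d27:-→d28:-→d29:-→d30:-→d31:-→d32:H2 -> H2
  add 54.240.15.240/28 -> H1 at depth 28
  add 124.0.0.0/8 -> H0 at depth 8
  del 47.35.192.0/20 (clear depth 20)
  lookup 47.35.192.104: bits 00101111001000111100000001101000 walk d0:H3→d1:-→d2:-→d3:-→d4:-→d5:-→d6:-→d7:-→d8:-→d9:-→d10:-→d11:-→d12:-→d13:-→d14:-→d15:-→d16:-→d17:-→d18:-→d19:-→d20:-→d21:-→d22:-→d23:-→d24:H0→d25:-→d26:-→d27:-→d28:-→d29:-→d30:-→d31:-→d32:H2 -> H2
  add 54.240.15.240/28 -> H4 at depth 28
  del 54.240.15.240/28 (clear depth 28)
  del 0.0.0.0/0 (clear depth 0)
  add 54.192.0.0/10 -> H2 at depth 10
  lookup 47.35.192.104: bits 00101111001000111100000001101000 walk d0:-→d1:-→d2:-→d3:-→d4:-→d5:-→d6:-→d7:-→d8:-→d9:-→d10:-→d11:-→d12:-→d13:-→d14:-→d15:-→d16:-→d17:-→d18:-→d19:-→d20:-→d21:-→d22:-→d23:-→d24:H0→d25:-→d26:-→d27:-→d28:-→d29:-→d30:-→d31:-→d32:H2 -> H2
  lookup 124.0.61.111: bits 01111100 walk d0:-→d1:-→d2:-→d3:-→d4:-→d5:-→d6:-→d7:-→d8:H0 -> H0
  lookup 47.35.192.28: bits 0010111100100011110000000 walk d0:-→d1:-→d2:-→d3:-→d4:-→d5:-→d6:-→d7:-→d8:-→d9:-→d10:-→d11:-→d12:-→d13:-→d14:-→d15:-→d16:-→d17:-→d18:-→d19:-→d20:-→d21:-→d22:-→d23:-→d24:H0→d25:- -> H0
  add 47.35.192.104/32 -> H0 at depth 32
  lookup 142.255.44.218: bits ε walk d0:- -> no-route
  lookup 47.35.192.60: bits 0010111100100011110000000 walk d0:-→d1:-→d2:-→d3:-→d4:-→d5:-→d6:-→d7:-→d8:-→d9:-→d10:-→d11:-→d12:-→d13:-→d14:-→d15:-→d16:-→d17:-→d18:-→d19:-→d20:-→d21:-→d22:-→d23:-→d24:H0→d25:- -> H0
  add 124.160.0.0/12 -> H0 at depth 12
  lookup 124.160.54.60: bits 011111001010 walk d0:-→d1:-→d2:-→d3:-→d4:-→d5:-→d6:-→d7:-→d8:H0→d9:-→d10:-→d11:-→d12:H0 -> H0
  lookup 124.160.125.23: bits 011111001010 walk d0:-→d1:-→d2:-→d3:-→d4:-→d5:-→d6:-→d7:-→d8:H0→d9:-→d10:-→d11:-→d12:H0 -> H0
  add 47.35.192.104/32 -> H0 at depth 32
  lookup 54.193.216.154: bits 0011011011 walk d0:-→d1:-→d2:-→d3:-→d4:-→d5:-→d6:-→d7:-→d8:-→d9:-→d10:H2 -> H2
  lookup 70.209.69.78: bits 01 walk d0:-→d1:-→d2:- -> no-route

== LOOKUPS ==
["H0","H3","H3","H0","H0","H2","H2","H2","H0","H0","no-route","H0","H0","H0","H2","no-route"]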